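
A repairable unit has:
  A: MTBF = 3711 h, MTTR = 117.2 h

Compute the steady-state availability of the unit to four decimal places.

A(A) = MTBF/(MTBF+MTTR) = 3711/(3711+117.2) = 0.9694

0.9694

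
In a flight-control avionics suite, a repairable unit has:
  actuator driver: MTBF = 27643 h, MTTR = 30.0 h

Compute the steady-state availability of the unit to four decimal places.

A(actuator driver) = MTBF/(MTBF+MTTR) = 27643/(27643+30.0) = 0.9989

0.9989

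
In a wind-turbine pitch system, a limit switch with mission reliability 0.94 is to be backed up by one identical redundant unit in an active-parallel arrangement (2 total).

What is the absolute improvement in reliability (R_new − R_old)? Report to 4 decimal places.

R_before = 0.94
R_after = 1 − (1 − 0.94)^2 = 0.9964
ΔR = 0.9964 − 0.94 = 0.0564

0.0564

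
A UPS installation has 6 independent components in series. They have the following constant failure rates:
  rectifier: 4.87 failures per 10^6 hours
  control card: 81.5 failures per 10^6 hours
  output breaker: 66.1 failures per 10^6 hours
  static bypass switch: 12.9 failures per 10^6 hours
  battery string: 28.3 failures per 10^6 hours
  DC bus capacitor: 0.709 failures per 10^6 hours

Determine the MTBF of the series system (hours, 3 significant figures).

5140

Series of exponential components: λ_sys = Σ λ_i
λ_sys = 0.00000487 + 0.0000815 + 0.0000661 + 0.0000129 + 0.0000283 + 0.000000709 = 1.9438e-04 /h
MTBF = 1 / λ_sys = 5140 h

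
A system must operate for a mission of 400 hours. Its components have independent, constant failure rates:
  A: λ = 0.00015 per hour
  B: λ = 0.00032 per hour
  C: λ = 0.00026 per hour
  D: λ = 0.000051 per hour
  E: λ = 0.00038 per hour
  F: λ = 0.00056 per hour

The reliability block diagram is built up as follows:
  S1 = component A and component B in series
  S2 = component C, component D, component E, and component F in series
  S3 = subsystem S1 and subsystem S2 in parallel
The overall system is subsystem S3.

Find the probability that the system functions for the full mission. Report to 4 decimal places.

0.9325

R(A) = exp(−0.00015 × 400) = 0.941765
R(B) = exp(−0.00032 × 400) = 0.879853
R(C) = exp(−0.00026 × 400) = 0.901225
R(D) = exp(−0.000051 × 400) = 0.979807
R(E) = exp(−0.00038 × 400) = 0.858988
R(F) = exp(−0.00056 × 400) = 0.799315
Series (A and B): 0.941765 × 0.879853 = 0.828615
Series (C, D, E, and F): 0.901225 × 0.979807 × 0.858988 × 0.799315 = 0.606288
Parallel ([0.828615] and [0.606288]): 1 − (1 − 0.828615)(1 − 0.606288) = 0.9325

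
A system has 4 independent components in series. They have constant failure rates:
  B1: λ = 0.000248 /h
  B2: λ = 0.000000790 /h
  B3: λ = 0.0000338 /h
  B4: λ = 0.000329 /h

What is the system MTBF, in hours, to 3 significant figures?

1640

Series of exponential components: λ_sys = Σ λ_i
λ_sys = 0.000248 + 0.000000790 + 0.0000338 + 0.000329 = 6.1159e-04 /h
MTBF = 1 / λ_sys = 1640 h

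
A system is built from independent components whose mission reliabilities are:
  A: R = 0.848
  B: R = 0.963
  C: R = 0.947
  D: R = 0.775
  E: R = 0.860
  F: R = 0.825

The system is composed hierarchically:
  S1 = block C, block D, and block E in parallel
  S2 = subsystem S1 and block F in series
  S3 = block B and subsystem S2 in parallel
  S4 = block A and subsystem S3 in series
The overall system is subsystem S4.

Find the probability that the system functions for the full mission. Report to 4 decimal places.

0.8425

Parallel (C, D, and E): 1 − (1 − 0.947000)(1 − 0.775000)(1 − 0.860000) = 0.998331
Series ([0.998331] and F): 0.998331 × 0.825000 = 0.823623
Parallel (B and [0.823623]): 1 − (1 − 0.963000)(1 − 0.823623) = 0.993474
Series (A and [0.993474]): 0.848000 × 0.993474 = 0.8425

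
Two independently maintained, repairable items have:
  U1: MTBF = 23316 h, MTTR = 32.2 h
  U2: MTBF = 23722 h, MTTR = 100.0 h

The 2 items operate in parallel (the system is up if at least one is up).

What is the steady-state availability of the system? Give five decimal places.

A(U1) = MTBF/(MTBF+MTTR) = 23316/(23316+32.2) = 0.998621
A(U2) = MTBF/(MTBF+MTTR) = 23722/(23722+100.0) = 0.995802
Parallel availability: 1 − (1 − 0.998621)(1 − 0.995802) = 0.99999

0.99999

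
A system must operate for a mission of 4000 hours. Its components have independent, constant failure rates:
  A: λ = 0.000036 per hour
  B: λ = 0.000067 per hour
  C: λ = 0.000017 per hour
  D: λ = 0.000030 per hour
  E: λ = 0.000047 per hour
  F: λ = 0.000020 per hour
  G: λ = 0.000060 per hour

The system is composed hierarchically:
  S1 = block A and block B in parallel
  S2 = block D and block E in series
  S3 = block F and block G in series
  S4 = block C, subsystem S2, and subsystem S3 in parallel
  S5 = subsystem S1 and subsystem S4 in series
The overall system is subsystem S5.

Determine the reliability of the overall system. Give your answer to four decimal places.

0.9638

R(A) = exp(−0.000036 × 4000) = 0.865888
R(B) = exp(−0.000067 × 4000) = 0.764908
R(C) = exp(−0.000017 × 4000) = 0.934260
R(D) = exp(−0.000030 × 4000) = 0.886920
R(E) = exp(−0.000047 × 4000) = 0.828615
R(F) = exp(−0.000020 × 4000) = 0.923116
R(G) = exp(−0.000060 × 4000) = 0.786628
Parallel (A and B): 1 − (1 − 0.865888)(1 − 0.764908) = 0.968471
Series (D and E): 0.886920 × 0.828615 = 0.734915
Series (F and G): 0.923116 × 0.786628 = 0.726149
Parallel (C, [0.734915], and [0.726149]): 1 − (1 − 0.934260)(1 − 0.734915)(1 − 0.726149) = 0.995228
Series ([0.968471] and [0.995228]): 0.968471 × 0.995228 = 0.9638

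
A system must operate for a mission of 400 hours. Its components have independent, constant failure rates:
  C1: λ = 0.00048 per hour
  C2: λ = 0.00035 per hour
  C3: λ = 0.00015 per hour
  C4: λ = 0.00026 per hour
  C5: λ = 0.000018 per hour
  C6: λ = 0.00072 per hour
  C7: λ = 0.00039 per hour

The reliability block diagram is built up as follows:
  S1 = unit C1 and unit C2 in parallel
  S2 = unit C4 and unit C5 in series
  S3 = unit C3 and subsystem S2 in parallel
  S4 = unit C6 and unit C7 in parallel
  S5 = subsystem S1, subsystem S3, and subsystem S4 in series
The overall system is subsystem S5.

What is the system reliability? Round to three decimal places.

R(C1) = exp(−0.00048 × 400) = 0.82531
R(C2) = exp(−0.00035 × 400) = 0.86936
R(C3) = exp(−0.00015 × 400) = 0.94176
R(C4) = exp(−0.00026 × 400) = 0.90123
R(C5) = exp(−0.000018 × 400) = 0.99283
R(C6) = exp(−0.00072 × 400) = 0.74976
R(C7) = exp(−0.00039 × 400) = 0.85556
Parallel (C1 and C2): 1 − (1 − 0.82531)(1 − 0.86936) = 0.97718
Series (C4 and C5): 0.90123 × 0.99283 = 0.89477
Parallel (C3 and [0.89477]): 1 − (1 − 0.94176)(1 − 0.89477) = 0.99387
Parallel (C6 and C7): 1 − (1 − 0.74976)(1 − 0.85556) = 0.96386
Series ([0.97718], [0.99387], and [0.96386]): 0.97718 × 0.99387 × 0.96386 = 0.936

0.936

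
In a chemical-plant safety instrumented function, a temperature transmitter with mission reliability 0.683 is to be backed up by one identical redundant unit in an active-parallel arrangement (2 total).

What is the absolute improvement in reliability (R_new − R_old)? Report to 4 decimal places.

R_before = 0.683
R_after = 1 − (1 − 0.683)^2 = 0.8995
ΔR = 0.8995 − 0.683 = 0.2165

0.2165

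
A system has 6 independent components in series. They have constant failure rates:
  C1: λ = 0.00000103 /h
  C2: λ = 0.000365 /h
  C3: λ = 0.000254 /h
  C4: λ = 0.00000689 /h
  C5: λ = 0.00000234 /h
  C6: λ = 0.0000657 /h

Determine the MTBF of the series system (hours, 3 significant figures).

Series of exponential components: λ_sys = Σ λ_i
λ_sys = 0.00000103 + 0.000365 + 0.000254 + 0.00000689 + 0.00000234 + 0.0000657 = 6.9496e-04 /h
MTBF = 1 / λ_sys = 1440 h

1440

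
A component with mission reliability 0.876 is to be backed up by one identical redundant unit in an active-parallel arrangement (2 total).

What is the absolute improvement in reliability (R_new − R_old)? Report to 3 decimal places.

0.109

R_before = 0.876
R_after = 1 − (1 − 0.876)^2 = 0.985
ΔR = 0.985 − 0.876 = 0.109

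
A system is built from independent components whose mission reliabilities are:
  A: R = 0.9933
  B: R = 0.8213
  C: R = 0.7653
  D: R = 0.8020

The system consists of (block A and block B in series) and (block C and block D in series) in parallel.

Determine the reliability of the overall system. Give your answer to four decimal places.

Series (A and B): 0.993300 × 0.821300 = 0.815797
Series (C and D): 0.765300 × 0.802000 = 0.613771
Parallel ([0.815797] and [0.613771]): 1 − (1 − 0.815797)(1 − 0.613771) = 0.9289

0.9289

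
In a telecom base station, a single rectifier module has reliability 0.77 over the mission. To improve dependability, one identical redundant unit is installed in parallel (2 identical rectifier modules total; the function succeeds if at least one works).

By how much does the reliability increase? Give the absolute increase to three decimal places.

R_before = 0.77
R_after = 1 − (1 − 0.77)^2 = 0.947
ΔR = 0.947 − 0.77 = 0.177

0.177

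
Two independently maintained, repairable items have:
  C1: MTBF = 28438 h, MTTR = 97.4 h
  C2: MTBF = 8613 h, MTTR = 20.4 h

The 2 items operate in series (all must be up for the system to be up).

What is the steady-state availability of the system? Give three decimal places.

A(C1) = MTBF/(MTBF+MTTR) = 28438/(28438+97.4) = 0.996587
A(C2) = MTBF/(MTBF+MTTR) = 8613/(8613+20.4) = 0.997637
Series availability: 0.996587 × 0.997637 = 0.994

0.994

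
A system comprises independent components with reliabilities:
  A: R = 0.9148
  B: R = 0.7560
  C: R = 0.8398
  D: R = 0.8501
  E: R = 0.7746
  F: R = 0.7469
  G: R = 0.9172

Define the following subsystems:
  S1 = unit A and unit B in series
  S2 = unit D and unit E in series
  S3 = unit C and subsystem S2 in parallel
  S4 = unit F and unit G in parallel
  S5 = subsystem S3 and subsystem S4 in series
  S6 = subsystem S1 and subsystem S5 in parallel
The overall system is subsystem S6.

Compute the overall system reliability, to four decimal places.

Series (A and B): 0.914800 × 0.756000 = 0.691589
Series (D and E): 0.850100 × 0.774600 = 0.658487
Parallel (C and [0.658487]): 1 − (1 − 0.839800)(1 − 0.658487) = 0.945290
Parallel (F and G): 1 − (1 − 0.746900)(1 − 0.917200) = 0.979043
Series ([0.945290] and [0.979043]): 0.945290 × 0.979043 = 0.925480
Parallel ([0.691589] and [0.925480]): 1 − (1 − 0.691589)(1 − 0.925480) = 0.9770

0.9770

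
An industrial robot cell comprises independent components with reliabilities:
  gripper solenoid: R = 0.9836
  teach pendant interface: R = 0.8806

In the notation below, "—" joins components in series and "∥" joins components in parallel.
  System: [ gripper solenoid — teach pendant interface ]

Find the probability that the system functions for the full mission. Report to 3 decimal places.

0.866

Series (gripper solenoid and teach pendant interface): 0.98360 × 0.88060 = 0.866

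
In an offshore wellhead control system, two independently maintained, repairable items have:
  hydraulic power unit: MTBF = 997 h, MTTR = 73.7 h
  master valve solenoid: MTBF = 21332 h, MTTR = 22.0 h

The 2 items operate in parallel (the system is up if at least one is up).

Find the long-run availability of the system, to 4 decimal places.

A(hydraulic power unit) = MTBF/(MTBF+MTTR) = 997/(997+73.7) = 0.931167
A(master valve solenoid) = MTBF/(MTBF+MTTR) = 21332/(21332+22.0) = 0.998970
Parallel availability: 1 − (1 − 0.931167)(1 − 0.998970) = 0.9999

0.9999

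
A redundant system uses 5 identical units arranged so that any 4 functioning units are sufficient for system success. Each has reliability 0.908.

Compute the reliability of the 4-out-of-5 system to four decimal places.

0.9299

R = Σ_{i=4}^{5} C(5,i) p^i (1−p)^{5−i} with p = 0.908
C(5,4)·0.908^4·0.092^1 = 0.312681
C(5,5)·0.908^5·0.092^0 = 0.617205
Sum = 0.9299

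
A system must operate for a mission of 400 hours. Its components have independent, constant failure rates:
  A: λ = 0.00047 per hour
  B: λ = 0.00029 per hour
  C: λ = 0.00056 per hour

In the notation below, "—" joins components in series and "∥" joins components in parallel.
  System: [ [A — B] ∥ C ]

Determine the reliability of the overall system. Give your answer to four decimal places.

0.9474

R(A) = exp(−0.00047 × 400) = 0.828615
R(B) = exp(−0.00029 × 400) = 0.890475
R(C) = exp(−0.00056 × 400) = 0.799315
Series (A and B): 0.828615 × 0.890475 = 0.737861
Parallel ([0.737861] and C): 1 − (1 − 0.737861)(1 − 0.799315) = 0.9474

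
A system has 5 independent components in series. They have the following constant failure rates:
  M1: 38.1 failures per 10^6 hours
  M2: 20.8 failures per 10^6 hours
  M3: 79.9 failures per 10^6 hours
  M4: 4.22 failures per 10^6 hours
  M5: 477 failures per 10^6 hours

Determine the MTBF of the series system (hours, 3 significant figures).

1610

Series of exponential components: λ_sys = Σ λ_i
λ_sys = 0.0000381 + 0.0000208 + 0.0000799 + 0.00000422 + 0.000477 = 6.2002e-04 /h
MTBF = 1 / λ_sys = 1610 h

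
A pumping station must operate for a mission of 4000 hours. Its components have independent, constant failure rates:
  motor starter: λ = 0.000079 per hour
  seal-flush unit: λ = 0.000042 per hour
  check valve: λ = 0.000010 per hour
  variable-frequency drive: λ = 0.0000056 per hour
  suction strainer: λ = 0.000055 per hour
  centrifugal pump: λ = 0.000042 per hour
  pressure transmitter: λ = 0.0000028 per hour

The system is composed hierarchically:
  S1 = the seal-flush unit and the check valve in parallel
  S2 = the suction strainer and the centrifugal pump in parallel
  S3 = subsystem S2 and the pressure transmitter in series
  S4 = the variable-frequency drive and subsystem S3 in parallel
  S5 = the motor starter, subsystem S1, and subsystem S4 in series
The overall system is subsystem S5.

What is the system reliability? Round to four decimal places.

R(motor starter) = exp(−0.000079 × 4000) = 0.729059
R(seal-flush unit) = exp(−0.000042 × 4000) = 0.845354
R(check valve) = exp(−0.000010 × 4000) = 0.960789
R(variable-frequency drive) = exp(−0.0000056 × 4000) = 0.977849
R(suction strainer) = exp(−0.000055 × 4000) = 0.802519
R(centrifugal pump) = exp(−0.000042 × 4000) = 0.845354
R(pressure transmitter) = exp(−0.0000028 × 4000) = 0.988862
Parallel (seal-flush unit and check valve): 1 − (1 − 0.845354)(1 − 0.960789) = 0.993936
Parallel (suction strainer and centrifugal pump): 1 − (1 − 0.802519)(1 − 0.845354) = 0.969460
Series ([0.969460] and pressure transmitter): 0.969460 × 0.988862 = 0.958662
Parallel (variable-frequency drive and [0.958662]): 1 − (1 − 0.977849)(1 − 0.958662) = 0.999084
Series (motor starter, [0.993936], and [0.999084]): 0.729059 × 0.993936 × 0.999084 = 0.7240

0.7240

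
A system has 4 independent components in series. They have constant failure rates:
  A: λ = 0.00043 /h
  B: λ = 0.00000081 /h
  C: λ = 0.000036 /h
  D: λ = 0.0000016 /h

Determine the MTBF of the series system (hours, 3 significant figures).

Series of exponential components: λ_sys = Σ λ_i
λ_sys = 0.00043 + 0.00000081 + 0.000036 + 0.0000016 = 4.6841e-04 /h
MTBF = 1 / λ_sys = 2130 h

2130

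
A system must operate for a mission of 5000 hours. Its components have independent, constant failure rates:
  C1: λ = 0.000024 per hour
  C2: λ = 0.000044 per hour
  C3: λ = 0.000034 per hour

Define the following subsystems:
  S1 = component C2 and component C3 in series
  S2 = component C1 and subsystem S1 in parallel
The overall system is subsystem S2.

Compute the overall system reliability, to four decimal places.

0.9635

R(C1) = exp(−0.000024 × 5000) = 0.886920
R(C2) = exp(−0.000044 × 5000) = 0.802519
R(C3) = exp(−0.000034 × 5000) = 0.843665
Series (C2 and C3): 0.802519 × 0.843665 = 0.677057
Parallel (C1 and [0.677057]): 1 − (1 − 0.886920)(1 − 0.677057) = 0.9635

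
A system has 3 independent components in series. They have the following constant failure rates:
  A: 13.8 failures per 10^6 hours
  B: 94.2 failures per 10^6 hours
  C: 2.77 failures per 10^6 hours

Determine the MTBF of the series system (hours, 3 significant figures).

Series of exponential components: λ_sys = Σ λ_i
λ_sys = 0.0000138 + 0.0000942 + 0.00000277 = 1.1077e-04 /h
MTBF = 1 / λ_sys = 9030 h

9030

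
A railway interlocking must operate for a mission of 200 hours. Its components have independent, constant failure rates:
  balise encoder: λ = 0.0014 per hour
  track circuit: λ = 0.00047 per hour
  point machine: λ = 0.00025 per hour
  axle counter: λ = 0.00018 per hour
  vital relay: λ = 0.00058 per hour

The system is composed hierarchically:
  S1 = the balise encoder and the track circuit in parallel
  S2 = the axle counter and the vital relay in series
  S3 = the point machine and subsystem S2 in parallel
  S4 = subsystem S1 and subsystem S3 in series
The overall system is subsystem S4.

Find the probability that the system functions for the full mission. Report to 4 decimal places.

R(balise encoder) = exp(−0.0014 × 200) = 0.755784
R(track circuit) = exp(−0.00047 × 200) = 0.910283
R(point machine) = exp(−0.00025 × 200) = 0.951229
R(axle counter) = exp(−0.00018 × 200) = 0.964640
R(vital relay) = exp(−0.00058 × 200) = 0.890475
Parallel (balise encoder and track circuit): 1 − (1 − 0.755784)(1 − 0.910283) = 0.978090
Series (axle counter and vital relay): 0.964640 × 0.890475 = 0.858988
Parallel (point machine and [0.858988]): 1 − (1 − 0.951229)(1 − 0.858988) = 0.993123
Series ([0.978090] and [0.993123]): 0.978090 × 0.993123 = 0.9714

0.9714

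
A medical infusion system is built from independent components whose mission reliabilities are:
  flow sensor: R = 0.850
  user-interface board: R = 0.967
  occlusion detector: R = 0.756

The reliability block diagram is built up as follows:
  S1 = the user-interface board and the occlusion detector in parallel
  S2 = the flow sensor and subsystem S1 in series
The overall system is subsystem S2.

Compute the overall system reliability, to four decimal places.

0.8432

Parallel (user-interface board and occlusion detector): 1 − (1 − 0.967000)(1 − 0.756000) = 0.991948
Series (flow sensor and [0.991948]): 0.850000 × 0.991948 = 0.8432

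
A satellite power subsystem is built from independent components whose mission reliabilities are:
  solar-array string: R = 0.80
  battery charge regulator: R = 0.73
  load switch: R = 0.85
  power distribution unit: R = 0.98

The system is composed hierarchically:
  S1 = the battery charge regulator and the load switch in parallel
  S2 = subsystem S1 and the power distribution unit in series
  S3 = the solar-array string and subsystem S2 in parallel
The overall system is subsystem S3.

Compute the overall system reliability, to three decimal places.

Parallel (battery charge regulator and load switch): 1 − (1 − 0.73000)(1 − 0.85000) = 0.95950
Series ([0.95950] and power distribution unit): 0.95950 × 0.98000 = 0.94031
Parallel (solar-array string and [0.94031]): 1 − (1 − 0.80000)(1 − 0.94031) = 0.988

0.988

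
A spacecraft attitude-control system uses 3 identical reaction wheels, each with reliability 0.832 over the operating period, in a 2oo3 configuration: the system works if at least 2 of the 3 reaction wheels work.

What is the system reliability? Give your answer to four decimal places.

R = Σ_{i=2}^{3} C(3,i) p^i (1−p)^{3−i} with p = 0.832
C(3,2)·0.832^2·0.168^1 = 0.348881
C(3,3)·0.832^3·0.168^0 = 0.575930
Sum = 0.9248

0.9248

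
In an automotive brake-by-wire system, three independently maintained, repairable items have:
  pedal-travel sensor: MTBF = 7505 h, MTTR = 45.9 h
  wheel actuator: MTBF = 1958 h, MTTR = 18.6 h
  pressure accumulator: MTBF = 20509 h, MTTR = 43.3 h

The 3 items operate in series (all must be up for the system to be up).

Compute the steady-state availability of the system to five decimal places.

0.98249

A(pedal-travel sensor) = MTBF/(MTBF+MTTR) = 7505/(7505+45.9) = 0.993921
A(wheel actuator) = MTBF/(MTBF+MTTR) = 1958/(1958+18.6) = 0.990590
A(pressure accumulator) = MTBF/(MTBF+MTTR) = 20509/(20509+43.3) = 0.997893
Series availability: 0.993921 × 0.990590 × 0.997893 = 0.98249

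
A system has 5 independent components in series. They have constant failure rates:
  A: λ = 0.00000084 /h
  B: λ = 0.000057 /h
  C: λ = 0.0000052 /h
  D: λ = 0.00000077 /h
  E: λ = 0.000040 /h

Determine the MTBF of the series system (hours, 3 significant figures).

9630

Series of exponential components: λ_sys = Σ λ_i
λ_sys = 0.00000084 + 0.000057 + 0.0000052 + 0.00000077 + 0.000040 = 1.0381e-04 /h
MTBF = 1 / λ_sys = 9630 h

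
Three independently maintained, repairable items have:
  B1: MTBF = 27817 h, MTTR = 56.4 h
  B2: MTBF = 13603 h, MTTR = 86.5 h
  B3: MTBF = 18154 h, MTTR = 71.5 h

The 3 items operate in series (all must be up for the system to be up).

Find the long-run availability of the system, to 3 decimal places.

0.988

A(B1) = MTBF/(MTBF+MTTR) = 27817/(27817+56.4) = 0.997977
A(B2) = MTBF/(MTBF+MTTR) = 13603/(13603+86.5) = 0.993681
A(B3) = MTBF/(MTBF+MTTR) = 18154/(18154+71.5) = 0.996077
Series availability: 0.997977 × 0.993681 × 0.996077 = 0.988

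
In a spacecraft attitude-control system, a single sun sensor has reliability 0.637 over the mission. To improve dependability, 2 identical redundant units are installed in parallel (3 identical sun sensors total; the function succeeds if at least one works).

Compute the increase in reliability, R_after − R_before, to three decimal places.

R_before = 0.637
R_after = 1 − (1 − 0.637)^3 = 0.952
ΔR = 0.952 − 0.637 = 0.315

0.315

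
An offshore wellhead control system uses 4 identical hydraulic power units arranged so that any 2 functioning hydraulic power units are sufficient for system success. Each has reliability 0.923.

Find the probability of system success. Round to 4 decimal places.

0.9983

R = Σ_{i=2}^{4} C(4,i) p^i (1−p)^{4−i} with p = 0.923
C(4,2)·0.923^2·0.077^2 = 0.030307
C(4,3)·0.923^3·0.077^1 = 0.242190
C(4,4)·0.923^4·0.077^0 = 0.725783
Sum = 0.9983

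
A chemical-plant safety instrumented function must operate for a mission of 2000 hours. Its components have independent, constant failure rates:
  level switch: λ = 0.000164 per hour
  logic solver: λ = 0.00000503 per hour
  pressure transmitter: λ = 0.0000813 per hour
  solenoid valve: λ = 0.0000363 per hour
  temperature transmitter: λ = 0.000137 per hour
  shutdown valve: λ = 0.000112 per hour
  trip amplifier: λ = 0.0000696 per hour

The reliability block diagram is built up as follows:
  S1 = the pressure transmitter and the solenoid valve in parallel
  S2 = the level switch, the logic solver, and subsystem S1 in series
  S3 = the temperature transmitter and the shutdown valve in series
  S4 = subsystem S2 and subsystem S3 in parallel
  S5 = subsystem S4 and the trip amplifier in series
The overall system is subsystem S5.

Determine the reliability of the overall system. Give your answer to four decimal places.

0.7696

R(level switch) = exp(−0.000164 × 2000) = 0.720363
R(logic solver) = exp(−0.00000503 × 2000) = 0.989990
R(pressure transmitter) = exp(−0.0000813 × 2000) = 0.849931
R(solenoid valve) = exp(−0.0000363 × 2000) = 0.929973
R(temperature transmitter) = exp(−0.000137 × 2000) = 0.760332
R(shutdown valve) = exp(−0.000112 × 2000) = 0.799315
R(trip amplifier) = exp(−0.0000696 × 2000) = 0.870054
Parallel (pressure transmitter and solenoid valve): 1 − (1 − 0.849931)(1 − 0.929973) = 0.989491
Series (level switch, logic solver, and [0.989491]): 0.720363 × 0.989990 × 0.989491 = 0.705658
Series (temperature transmitter and shutdown valve): 0.760332 × 0.799315 = 0.607745
Parallel ([0.705658] and [0.607745]): 1 − (1 − 0.705658)(1 − 0.607745) = 0.884543
Series ([0.884543] and trip amplifier): 0.884543 × 0.870054 = 0.7696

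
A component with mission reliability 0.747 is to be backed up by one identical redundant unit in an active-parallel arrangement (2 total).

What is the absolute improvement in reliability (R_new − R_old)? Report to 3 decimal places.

R_before = 0.747
R_after = 1 − (1 − 0.747)^2 = 0.936
ΔR = 0.936 − 0.747 = 0.189

0.189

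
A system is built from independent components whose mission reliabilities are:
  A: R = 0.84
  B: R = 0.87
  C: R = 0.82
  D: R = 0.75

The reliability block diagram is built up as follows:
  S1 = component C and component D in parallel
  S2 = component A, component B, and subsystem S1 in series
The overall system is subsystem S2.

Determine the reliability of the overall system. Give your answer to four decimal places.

0.6979

Parallel (C and D): 1 − (1 − 0.820000)(1 − 0.750000) = 0.955000
Series (A, B, and [0.955000]): 0.840000 × 0.870000 × 0.955000 = 0.6979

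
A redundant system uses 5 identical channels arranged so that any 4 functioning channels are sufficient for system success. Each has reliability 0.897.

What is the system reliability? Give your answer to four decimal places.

R = Σ_{i=4}^{5} C(5,i) p^i (1−p)^{5−i} with p = 0.897
C(5,4)·0.897^4·0.103^1 = 0.333409
C(5,5)·0.897^5·0.103^0 = 0.580714
Sum = 0.9141

0.9141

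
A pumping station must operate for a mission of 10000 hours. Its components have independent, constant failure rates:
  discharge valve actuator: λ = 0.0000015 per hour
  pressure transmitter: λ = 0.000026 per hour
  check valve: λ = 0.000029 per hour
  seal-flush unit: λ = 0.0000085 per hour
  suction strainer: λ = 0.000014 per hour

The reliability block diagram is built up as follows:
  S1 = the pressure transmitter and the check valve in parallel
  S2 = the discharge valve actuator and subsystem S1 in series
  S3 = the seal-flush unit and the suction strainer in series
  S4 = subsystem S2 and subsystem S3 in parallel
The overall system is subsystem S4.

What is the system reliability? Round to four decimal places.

0.9856

R(discharge valve actuator) = exp(−0.0000015 × 10000) = 0.985112
R(pressure transmitter) = exp(−0.000026 × 10000) = 0.771052
R(check valve) = exp(−0.000029 × 10000) = 0.748264
R(seal-flush unit) = exp(−0.0000085 × 10000) = 0.918512
R(suction strainer) = exp(−0.000014 × 10000) = 0.869358
Parallel (pressure transmitter and check valve): 1 − (1 − 0.771052)(1 − 0.748264) = 0.942366
Series (discharge valve actuator and [0.942366]): 0.985112 × 0.942366 = 0.928336
Series (seal-flush unit and suction strainer): 0.918512 × 0.869358 = 0.798516
Parallel ([0.928336] and [0.798516]): 1 − (1 − 0.928336)(1 − 0.798516) = 0.9856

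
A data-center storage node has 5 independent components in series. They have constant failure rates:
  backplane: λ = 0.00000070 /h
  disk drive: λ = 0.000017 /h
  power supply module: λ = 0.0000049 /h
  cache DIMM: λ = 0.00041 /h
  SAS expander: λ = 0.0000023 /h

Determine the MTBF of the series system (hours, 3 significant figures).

2300

Series of exponential components: λ_sys = Σ λ_i
λ_sys = 0.00000070 + 0.000017 + 0.0000049 + 0.00041 + 0.0000023 = 4.3490e-04 /h
MTBF = 1 / λ_sys = 2300 h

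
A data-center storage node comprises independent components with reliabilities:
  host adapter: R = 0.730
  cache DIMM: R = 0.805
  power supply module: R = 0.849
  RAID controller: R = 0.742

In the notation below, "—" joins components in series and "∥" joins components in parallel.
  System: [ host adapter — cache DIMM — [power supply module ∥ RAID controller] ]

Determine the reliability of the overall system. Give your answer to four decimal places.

0.5648

Parallel (power supply module and RAID controller): 1 − (1 − 0.849000)(1 − 0.742000) = 0.961042
Series (host adapter, cache DIMM, and [0.961042]): 0.730000 × 0.805000 × 0.961042 = 0.5648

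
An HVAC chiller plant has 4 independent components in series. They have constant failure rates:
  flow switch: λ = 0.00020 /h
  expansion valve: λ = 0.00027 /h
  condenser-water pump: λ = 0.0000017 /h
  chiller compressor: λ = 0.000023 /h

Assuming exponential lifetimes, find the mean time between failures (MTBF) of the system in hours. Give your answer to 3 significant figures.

2020

Series of exponential components: λ_sys = Σ λ_i
λ_sys = 0.00020 + 0.00027 + 0.0000017 + 0.000023 = 4.9470e-04 /h
MTBF = 1 / λ_sys = 2020 h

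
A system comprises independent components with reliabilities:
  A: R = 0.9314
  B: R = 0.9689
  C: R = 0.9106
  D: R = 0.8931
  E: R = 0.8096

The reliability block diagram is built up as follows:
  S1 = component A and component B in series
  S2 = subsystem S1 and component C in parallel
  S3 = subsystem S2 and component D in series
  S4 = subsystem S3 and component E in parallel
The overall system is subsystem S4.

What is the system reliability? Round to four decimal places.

0.9782

Series (A and B): 0.931400 × 0.968900 = 0.902433
Parallel ([0.902433] and C): 1 − (1 − 0.902433)(1 − 0.910600) = 0.991278
Series ([0.991278] and D): 0.991278 × 0.893100 = 0.885310
Parallel ([0.885310] and E): 1 − (1 − 0.885310)(1 − 0.809600) = 0.9782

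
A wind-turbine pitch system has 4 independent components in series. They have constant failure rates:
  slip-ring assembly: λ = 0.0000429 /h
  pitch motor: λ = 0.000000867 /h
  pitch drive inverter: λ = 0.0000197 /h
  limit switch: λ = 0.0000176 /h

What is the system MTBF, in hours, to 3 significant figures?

Series of exponential components: λ_sys = Σ λ_i
λ_sys = 0.0000429 + 0.000000867 + 0.0000197 + 0.0000176 = 8.1067e-05 /h
MTBF = 1 / λ_sys = 12300 h

12300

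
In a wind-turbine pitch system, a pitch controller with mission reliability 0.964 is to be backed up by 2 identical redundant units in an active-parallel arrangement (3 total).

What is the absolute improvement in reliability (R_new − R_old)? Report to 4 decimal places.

R_before = 0.964
R_after = 1 − (1 − 0.964)^3 = 1.0000
ΔR = 1.0000 − 0.964 = 0.0360

0.0360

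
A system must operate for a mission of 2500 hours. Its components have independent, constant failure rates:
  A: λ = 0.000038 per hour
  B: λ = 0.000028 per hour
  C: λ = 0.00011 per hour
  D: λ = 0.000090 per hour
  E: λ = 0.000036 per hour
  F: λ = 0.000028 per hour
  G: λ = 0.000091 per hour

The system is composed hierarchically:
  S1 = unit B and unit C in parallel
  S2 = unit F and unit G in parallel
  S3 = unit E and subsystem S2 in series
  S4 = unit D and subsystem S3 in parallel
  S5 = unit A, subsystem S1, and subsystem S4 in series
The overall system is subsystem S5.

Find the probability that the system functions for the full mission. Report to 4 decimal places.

R(A) = exp(−0.000038 × 2500) = 0.909373
R(B) = exp(−0.000028 × 2500) = 0.932394
R(C) = exp(−0.00011 × 2500) = 0.759572
R(D) = exp(−0.000090 × 2500) = 0.798516
R(E) = exp(−0.000036 × 2500) = 0.913931
R(F) = exp(−0.000028 × 2500) = 0.932394
R(G) = exp(−0.000091 × 2500) = 0.796522
Parallel (B and C): 1 − (1 − 0.932394)(1 − 0.759572) = 0.983746
Parallel (F and G): 1 − (1 − 0.932394)(1 − 0.796522) = 0.986244
Series (E and [0.986244]): 0.913931 × 0.986244 = 0.901359
Parallel (D and [0.901359]): 1 − (1 − 0.798516)(1 − 0.901359) = 0.980125
Series (A, [0.983746], and [0.980125]): 0.909373 × 0.983746 × 0.980125 = 0.8768

0.8768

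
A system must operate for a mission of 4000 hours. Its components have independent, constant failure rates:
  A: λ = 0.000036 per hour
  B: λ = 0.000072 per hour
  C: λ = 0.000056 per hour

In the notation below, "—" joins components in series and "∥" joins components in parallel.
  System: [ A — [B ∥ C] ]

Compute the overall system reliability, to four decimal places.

R(A) = exp(−0.000036 × 4000) = 0.865888
R(B) = exp(−0.000072 × 4000) = 0.749762
R(C) = exp(−0.000056 × 4000) = 0.799315
Parallel (B and C): 1 − (1 − 0.749762)(1 − 0.799315) = 0.949781
Series (A and [0.949781]): 0.865888 × 0.949781 = 0.8224

0.8224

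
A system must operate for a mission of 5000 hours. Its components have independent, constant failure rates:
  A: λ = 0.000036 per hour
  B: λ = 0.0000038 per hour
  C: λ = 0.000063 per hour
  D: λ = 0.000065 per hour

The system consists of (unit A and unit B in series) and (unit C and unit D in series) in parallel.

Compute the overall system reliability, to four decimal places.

R(A) = exp(−0.000036 × 5000) = 0.835270
R(B) = exp(−0.0000038 × 5000) = 0.981179
R(C) = exp(−0.000063 × 5000) = 0.729789
R(D) = exp(−0.000065 × 5000) = 0.722527
Series (A and B): 0.835270 × 0.981179 = 0.819549
Series (C and D): 0.729789 × 0.722527 = 0.527292
Parallel ([0.819549] and [0.527292]): 1 − (1 − 0.819549)(1 − 0.527292) = 0.9147

0.9147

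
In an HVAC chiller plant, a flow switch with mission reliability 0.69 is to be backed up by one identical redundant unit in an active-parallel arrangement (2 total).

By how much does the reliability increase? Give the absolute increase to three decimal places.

R_before = 0.69
R_after = 1 − (1 − 0.69)^2 = 0.904
ΔR = 0.904 − 0.69 = 0.214

0.214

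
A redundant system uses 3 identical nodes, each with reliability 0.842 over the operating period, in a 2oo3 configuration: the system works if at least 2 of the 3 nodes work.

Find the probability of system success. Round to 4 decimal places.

0.9330

R = Σ_{i=2}^{3} C(3,i) p^i (1−p)^{3−i} with p = 0.842
C(3,2)·0.842^2·0.158^1 = 0.336049
C(3,3)·0.842^3·0.158^0 = 0.596948
Sum = 0.9330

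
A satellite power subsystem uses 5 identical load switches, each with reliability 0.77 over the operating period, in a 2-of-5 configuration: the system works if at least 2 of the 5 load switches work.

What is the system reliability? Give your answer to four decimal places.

0.9886

R = Σ_{i=2}^{5} C(5,i) p^i (1−p)^{5−i} with p = 0.77
C(5,2)·0.77^2·0.23^3 = 0.072138
C(5,3)·0.77^3·0.23^2 = 0.241506
C(5,4)·0.77^4·0.23^1 = 0.404260
C(5,5)·0.77^5·0.23^0 = 0.270678
Sum = 0.9886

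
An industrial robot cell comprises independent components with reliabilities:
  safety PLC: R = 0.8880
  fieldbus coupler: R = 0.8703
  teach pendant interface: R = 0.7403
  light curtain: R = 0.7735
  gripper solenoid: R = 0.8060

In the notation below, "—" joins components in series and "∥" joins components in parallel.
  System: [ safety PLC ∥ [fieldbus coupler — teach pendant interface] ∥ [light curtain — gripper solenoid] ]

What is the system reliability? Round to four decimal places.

Series (fieldbus coupler and teach pendant interface): 0.870300 × 0.740300 = 0.644283
Series (light curtain and gripper solenoid): 0.773500 × 0.806000 = 0.623441
Parallel (safety PLC, [0.644283], and [0.623441]): 1 − (1 − 0.888000)(1 − 0.644283)(1 − 0.623441) = 0.9850

0.9850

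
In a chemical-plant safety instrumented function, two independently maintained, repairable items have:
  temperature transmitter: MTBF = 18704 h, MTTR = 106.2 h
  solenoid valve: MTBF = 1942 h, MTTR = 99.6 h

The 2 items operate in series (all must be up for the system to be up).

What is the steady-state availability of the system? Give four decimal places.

0.9458

A(temperature transmitter) = MTBF/(MTBF+MTTR) = 18704/(18704+106.2) = 0.994354
A(solenoid valve) = MTBF/(MTBF+MTTR) = 1942/(1942+99.6) = 0.951215
Series availability: 0.994354 × 0.951215 = 0.9458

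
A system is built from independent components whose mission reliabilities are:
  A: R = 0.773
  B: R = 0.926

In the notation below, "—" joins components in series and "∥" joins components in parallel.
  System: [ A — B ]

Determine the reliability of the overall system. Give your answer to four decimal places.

0.7158

Series (A and B): 0.773000 × 0.926000 = 0.7158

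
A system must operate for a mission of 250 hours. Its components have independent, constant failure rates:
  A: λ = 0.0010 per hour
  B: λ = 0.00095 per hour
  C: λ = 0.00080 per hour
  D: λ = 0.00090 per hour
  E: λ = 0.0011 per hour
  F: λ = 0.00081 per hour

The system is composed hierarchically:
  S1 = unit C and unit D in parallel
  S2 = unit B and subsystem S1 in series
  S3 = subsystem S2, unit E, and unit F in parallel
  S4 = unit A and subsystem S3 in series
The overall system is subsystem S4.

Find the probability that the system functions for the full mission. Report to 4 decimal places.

R(A) = exp(−0.0010 × 250) = 0.778801
R(B) = exp(−0.00095 × 250) = 0.788597
R(C) = exp(−0.00080 × 250) = 0.818731
R(D) = exp(−0.00090 × 250) = 0.798516
R(E) = exp(−0.0011 × 250) = 0.759572
R(F) = exp(−0.00081 × 250) = 0.816686
Parallel (C and D): 1 − (1 − 0.818731)(1 − 0.798516) = 0.963477
Series (B and [0.963477]): 0.788597 × 0.963477 = 0.759795
Parallel ([0.759795], E, and F): 1 − (1 − 0.759795)(1 − 0.759572)(1 − 0.816686) = 0.989413
Series (A and [0.989413]): 0.778801 × 0.989413 = 0.7706

0.7706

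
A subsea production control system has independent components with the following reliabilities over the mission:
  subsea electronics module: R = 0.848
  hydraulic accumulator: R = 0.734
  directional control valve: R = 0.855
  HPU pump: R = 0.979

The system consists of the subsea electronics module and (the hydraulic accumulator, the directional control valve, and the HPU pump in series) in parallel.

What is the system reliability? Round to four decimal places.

Series (hydraulic accumulator, directional control valve, and HPU pump): 0.734000 × 0.855000 × 0.979000 = 0.614391
Parallel (subsea electronics module and [0.614391]): 1 − (1 − 0.848000)(1 − 0.614391) = 0.9414

0.9414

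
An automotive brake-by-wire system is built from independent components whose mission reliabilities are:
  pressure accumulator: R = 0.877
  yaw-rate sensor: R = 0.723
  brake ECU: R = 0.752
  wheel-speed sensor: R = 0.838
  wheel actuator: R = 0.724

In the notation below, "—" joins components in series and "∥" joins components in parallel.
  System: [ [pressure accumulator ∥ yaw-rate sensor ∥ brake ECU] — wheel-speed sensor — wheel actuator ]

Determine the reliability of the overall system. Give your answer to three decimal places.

0.602

Parallel (pressure accumulator, yaw-rate sensor, and brake ECU): 1 − (1 − 0.87700)(1 − 0.72300)(1 − 0.75200) = 0.99155
Series ([0.99155], wheel-speed sensor, and wheel actuator): 0.99155 × 0.83800 × 0.72400 = 0.602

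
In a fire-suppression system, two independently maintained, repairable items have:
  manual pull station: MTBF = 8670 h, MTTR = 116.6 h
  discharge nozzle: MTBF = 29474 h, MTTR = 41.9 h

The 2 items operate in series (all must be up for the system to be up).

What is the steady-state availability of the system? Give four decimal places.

A(manual pull station) = MTBF/(MTBF+MTTR) = 8670/(8670+116.6) = 0.986730
A(discharge nozzle) = MTBF/(MTBF+MTTR) = 29474/(29474+41.9) = 0.998580
Series availability: 0.986730 × 0.998580 = 0.9853

0.9853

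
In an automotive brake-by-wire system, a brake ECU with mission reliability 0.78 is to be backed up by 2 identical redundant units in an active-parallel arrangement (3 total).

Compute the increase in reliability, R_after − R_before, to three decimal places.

R_before = 0.78
R_after = 1 − (1 − 0.78)^3 = 0.989
ΔR = 0.989 − 0.78 = 0.209

0.209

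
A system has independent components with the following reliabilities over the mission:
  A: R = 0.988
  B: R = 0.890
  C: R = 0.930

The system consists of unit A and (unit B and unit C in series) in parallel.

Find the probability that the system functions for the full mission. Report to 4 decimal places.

Series (B and C): 0.890000 × 0.930000 = 0.827700
Parallel (A and [0.827700]): 1 − (1 − 0.988000)(1 − 0.827700) = 0.9979

0.9979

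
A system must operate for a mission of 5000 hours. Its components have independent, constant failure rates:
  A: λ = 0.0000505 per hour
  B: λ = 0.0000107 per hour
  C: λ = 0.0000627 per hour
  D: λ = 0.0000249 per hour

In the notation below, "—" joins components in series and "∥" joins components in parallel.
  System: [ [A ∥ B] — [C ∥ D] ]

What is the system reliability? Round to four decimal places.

R(A) = exp(−0.0000505 × 5000) = 0.776856
R(B) = exp(−0.0000107 × 5000) = 0.947906
R(C) = exp(−0.0000627 × 5000) = 0.730884
R(D) = exp(−0.0000249 × 5000) = 0.882938
Parallel (A and B): 1 − (1 − 0.776856)(1 − 0.947906) = 0.988376
Parallel (C and D): 1 − (1 − 0.730884)(1 − 0.882938) = 0.968497
Series ([0.988376] and [0.968497]): 0.988376 × 0.968497 = 0.9572

0.9572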